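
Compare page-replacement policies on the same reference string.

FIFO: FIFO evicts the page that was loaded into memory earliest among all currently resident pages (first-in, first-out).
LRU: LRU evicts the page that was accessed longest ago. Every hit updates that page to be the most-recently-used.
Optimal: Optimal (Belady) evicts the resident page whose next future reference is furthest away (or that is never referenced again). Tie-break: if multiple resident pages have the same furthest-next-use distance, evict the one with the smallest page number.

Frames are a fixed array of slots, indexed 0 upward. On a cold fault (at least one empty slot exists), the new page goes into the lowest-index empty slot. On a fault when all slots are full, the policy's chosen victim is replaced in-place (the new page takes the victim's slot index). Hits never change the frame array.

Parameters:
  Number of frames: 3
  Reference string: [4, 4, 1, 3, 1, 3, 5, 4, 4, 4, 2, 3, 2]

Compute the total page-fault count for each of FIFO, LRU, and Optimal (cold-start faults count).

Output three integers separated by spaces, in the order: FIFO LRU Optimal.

--- FIFO ---
  step 0: ref 4 -> FAULT, frames=[4,-,-] (faults so far: 1)
  step 1: ref 4 -> HIT, frames=[4,-,-] (faults so far: 1)
  step 2: ref 1 -> FAULT, frames=[4,1,-] (faults so far: 2)
  step 3: ref 3 -> FAULT, frames=[4,1,3] (faults so far: 3)
  step 4: ref 1 -> HIT, frames=[4,1,3] (faults so far: 3)
  step 5: ref 3 -> HIT, frames=[4,1,3] (faults so far: 3)
  step 6: ref 5 -> FAULT, evict 4, frames=[5,1,3] (faults so far: 4)
  step 7: ref 4 -> FAULT, evict 1, frames=[5,4,3] (faults so far: 5)
  step 8: ref 4 -> HIT, frames=[5,4,3] (faults so far: 5)
  step 9: ref 4 -> HIT, frames=[5,4,3] (faults so far: 5)
  step 10: ref 2 -> FAULT, evict 3, frames=[5,4,2] (faults so far: 6)
  step 11: ref 3 -> FAULT, evict 5, frames=[3,4,2] (faults so far: 7)
  step 12: ref 2 -> HIT, frames=[3,4,2] (faults so far: 7)
  FIFO total faults: 7
--- LRU ---
  step 0: ref 4 -> FAULT, frames=[4,-,-] (faults so far: 1)
  step 1: ref 4 -> HIT, frames=[4,-,-] (faults so far: 1)
  step 2: ref 1 -> FAULT, frames=[4,1,-] (faults so far: 2)
  step 3: ref 3 -> FAULT, frames=[4,1,3] (faults so far: 3)
  step 4: ref 1 -> HIT, frames=[4,1,3] (faults so far: 3)
  step 5: ref 3 -> HIT, frames=[4,1,3] (faults so far: 3)
  step 6: ref 5 -> FAULT, evict 4, frames=[5,1,3] (faults so far: 4)
  step 7: ref 4 -> FAULT, evict 1, frames=[5,4,3] (faults so far: 5)
  step 8: ref 4 -> HIT, frames=[5,4,3] (faults so far: 5)
  step 9: ref 4 -> HIT, frames=[5,4,3] (faults so far: 5)
  step 10: ref 2 -> FAULT, evict 3, frames=[5,4,2] (faults so far: 6)
  step 11: ref 3 -> FAULT, evict 5, frames=[3,4,2] (faults so far: 7)
  step 12: ref 2 -> HIT, frames=[3,4,2] (faults so far: 7)
  LRU total faults: 7
--- Optimal ---
  step 0: ref 4 -> FAULT, frames=[4,-,-] (faults so far: 1)
  step 1: ref 4 -> HIT, frames=[4,-,-] (faults so far: 1)
  step 2: ref 1 -> FAULT, frames=[4,1,-] (faults so far: 2)
  step 3: ref 3 -> FAULT, frames=[4,1,3] (faults so far: 3)
  step 4: ref 1 -> HIT, frames=[4,1,3] (faults so far: 3)
  step 5: ref 3 -> HIT, frames=[4,1,3] (faults so far: 3)
  step 6: ref 5 -> FAULT, evict 1, frames=[4,5,3] (faults so far: 4)
  step 7: ref 4 -> HIT, frames=[4,5,3] (faults so far: 4)
  step 8: ref 4 -> HIT, frames=[4,5,3] (faults so far: 4)
  step 9: ref 4 -> HIT, frames=[4,5,3] (faults so far: 4)
  step 10: ref 2 -> FAULT, evict 4, frames=[2,5,3] (faults so far: 5)
  step 11: ref 3 -> HIT, frames=[2,5,3] (faults so far: 5)
  step 12: ref 2 -> HIT, frames=[2,5,3] (faults so far: 5)
  Optimal total faults: 5

Answer: 7 7 5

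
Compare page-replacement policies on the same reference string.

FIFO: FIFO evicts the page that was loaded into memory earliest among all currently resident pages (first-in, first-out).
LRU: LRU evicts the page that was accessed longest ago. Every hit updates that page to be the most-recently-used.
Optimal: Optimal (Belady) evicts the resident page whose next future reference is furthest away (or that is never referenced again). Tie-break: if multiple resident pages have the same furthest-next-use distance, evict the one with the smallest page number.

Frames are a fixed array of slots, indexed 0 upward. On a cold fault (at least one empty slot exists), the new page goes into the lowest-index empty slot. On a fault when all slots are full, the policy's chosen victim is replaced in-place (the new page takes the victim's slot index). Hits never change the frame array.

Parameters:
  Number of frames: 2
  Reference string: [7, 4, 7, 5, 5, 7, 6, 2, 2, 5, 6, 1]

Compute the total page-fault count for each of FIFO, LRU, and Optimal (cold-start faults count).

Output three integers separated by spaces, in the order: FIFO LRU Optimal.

Answer: 9 8 7

Derivation:
--- FIFO ---
  step 0: ref 7 -> FAULT, frames=[7,-] (faults so far: 1)
  step 1: ref 4 -> FAULT, frames=[7,4] (faults so far: 2)
  step 2: ref 7 -> HIT, frames=[7,4] (faults so far: 2)
  step 3: ref 5 -> FAULT, evict 7, frames=[5,4] (faults so far: 3)
  step 4: ref 5 -> HIT, frames=[5,4] (faults so far: 3)
  step 5: ref 7 -> FAULT, evict 4, frames=[5,7] (faults so far: 4)
  step 6: ref 6 -> FAULT, evict 5, frames=[6,7] (faults so far: 5)
  step 7: ref 2 -> FAULT, evict 7, frames=[6,2] (faults so far: 6)
  step 8: ref 2 -> HIT, frames=[6,2] (faults so far: 6)
  step 9: ref 5 -> FAULT, evict 6, frames=[5,2] (faults so far: 7)
  step 10: ref 6 -> FAULT, evict 2, frames=[5,6] (faults so far: 8)
  step 11: ref 1 -> FAULT, evict 5, frames=[1,6] (faults so far: 9)
  FIFO total faults: 9
--- LRU ---
  step 0: ref 7 -> FAULT, frames=[7,-] (faults so far: 1)
  step 1: ref 4 -> FAULT, frames=[7,4] (faults so far: 2)
  step 2: ref 7 -> HIT, frames=[7,4] (faults so far: 2)
  step 3: ref 5 -> FAULT, evict 4, frames=[7,5] (faults so far: 3)
  step 4: ref 5 -> HIT, frames=[7,5] (faults so far: 3)
  step 5: ref 7 -> HIT, frames=[7,5] (faults so far: 3)
  step 6: ref 6 -> FAULT, evict 5, frames=[7,6] (faults so far: 4)
  step 7: ref 2 -> FAULT, evict 7, frames=[2,6] (faults so far: 5)
  step 8: ref 2 -> HIT, frames=[2,6] (faults so far: 5)
  step 9: ref 5 -> FAULT, evict 6, frames=[2,5] (faults so far: 6)
  step 10: ref 6 -> FAULT, evict 2, frames=[6,5] (faults so far: 7)
  step 11: ref 1 -> FAULT, evict 5, frames=[6,1] (faults so far: 8)
  LRU total faults: 8
--- Optimal ---
  step 0: ref 7 -> FAULT, frames=[7,-] (faults so far: 1)
  step 1: ref 4 -> FAULT, frames=[7,4] (faults so far: 2)
  step 2: ref 7 -> HIT, frames=[7,4] (faults so far: 2)
  step 3: ref 5 -> FAULT, evict 4, frames=[7,5] (faults so far: 3)
  step 4: ref 5 -> HIT, frames=[7,5] (faults so far: 3)
  step 5: ref 7 -> HIT, frames=[7,5] (faults so far: 3)
  step 6: ref 6 -> FAULT, evict 7, frames=[6,5] (faults so far: 4)
  step 7: ref 2 -> FAULT, evict 6, frames=[2,5] (faults so far: 5)
  step 8: ref 2 -> HIT, frames=[2,5] (faults so far: 5)
  step 9: ref 5 -> HIT, frames=[2,5] (faults so far: 5)
  step 10: ref 6 -> FAULT, evict 2, frames=[6,5] (faults so far: 6)
  step 11: ref 1 -> FAULT, evict 5, frames=[6,1] (faults so far: 7)
  Optimal total faults: 7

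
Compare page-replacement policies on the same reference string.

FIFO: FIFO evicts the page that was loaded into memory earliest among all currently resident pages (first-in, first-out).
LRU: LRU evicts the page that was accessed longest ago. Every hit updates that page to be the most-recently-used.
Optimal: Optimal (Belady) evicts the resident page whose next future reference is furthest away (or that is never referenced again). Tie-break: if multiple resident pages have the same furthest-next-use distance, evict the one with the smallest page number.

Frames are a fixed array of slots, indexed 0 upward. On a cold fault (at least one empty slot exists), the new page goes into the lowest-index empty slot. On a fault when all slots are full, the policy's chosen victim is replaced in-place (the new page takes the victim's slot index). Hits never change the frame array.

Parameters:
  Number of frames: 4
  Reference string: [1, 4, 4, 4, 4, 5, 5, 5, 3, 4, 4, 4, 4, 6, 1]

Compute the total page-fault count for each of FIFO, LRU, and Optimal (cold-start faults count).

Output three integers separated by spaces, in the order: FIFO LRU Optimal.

Answer: 6 6 5

Derivation:
--- FIFO ---
  step 0: ref 1 -> FAULT, frames=[1,-,-,-] (faults so far: 1)
  step 1: ref 4 -> FAULT, frames=[1,4,-,-] (faults so far: 2)
  step 2: ref 4 -> HIT, frames=[1,4,-,-] (faults so far: 2)
  step 3: ref 4 -> HIT, frames=[1,4,-,-] (faults so far: 2)
  step 4: ref 4 -> HIT, frames=[1,4,-,-] (faults so far: 2)
  step 5: ref 5 -> FAULT, frames=[1,4,5,-] (faults so far: 3)
  step 6: ref 5 -> HIT, frames=[1,4,5,-] (faults so far: 3)
  step 7: ref 5 -> HIT, frames=[1,4,5,-] (faults so far: 3)
  step 8: ref 3 -> FAULT, frames=[1,4,5,3] (faults so far: 4)
  step 9: ref 4 -> HIT, frames=[1,4,5,3] (faults so far: 4)
  step 10: ref 4 -> HIT, frames=[1,4,5,3] (faults so far: 4)
  step 11: ref 4 -> HIT, frames=[1,4,5,3] (faults so far: 4)
  step 12: ref 4 -> HIT, frames=[1,4,5,3] (faults so far: 4)
  step 13: ref 6 -> FAULT, evict 1, frames=[6,4,5,3] (faults so far: 5)
  step 14: ref 1 -> FAULT, evict 4, frames=[6,1,5,3] (faults so far: 6)
  FIFO total faults: 6
--- LRU ---
  step 0: ref 1 -> FAULT, frames=[1,-,-,-] (faults so far: 1)
  step 1: ref 4 -> FAULT, frames=[1,4,-,-] (faults so far: 2)
  step 2: ref 4 -> HIT, frames=[1,4,-,-] (faults so far: 2)
  step 3: ref 4 -> HIT, frames=[1,4,-,-] (faults so far: 2)
  step 4: ref 4 -> HIT, frames=[1,4,-,-] (faults so far: 2)
  step 5: ref 5 -> FAULT, frames=[1,4,5,-] (faults so far: 3)
  step 6: ref 5 -> HIT, frames=[1,4,5,-] (faults so far: 3)
  step 7: ref 5 -> HIT, frames=[1,4,5,-] (faults so far: 3)
  step 8: ref 3 -> FAULT, frames=[1,4,5,3] (faults so far: 4)
  step 9: ref 4 -> HIT, frames=[1,4,5,3] (faults so far: 4)
  step 10: ref 4 -> HIT, frames=[1,4,5,3] (faults so far: 4)
  step 11: ref 4 -> HIT, frames=[1,4,5,3] (faults so far: 4)
  step 12: ref 4 -> HIT, frames=[1,4,5,3] (faults so far: 4)
  step 13: ref 6 -> FAULT, evict 1, frames=[6,4,5,3] (faults so far: 5)
  step 14: ref 1 -> FAULT, evict 5, frames=[6,4,1,3] (faults so far: 6)
  LRU total faults: 6
--- Optimal ---
  step 0: ref 1 -> FAULT, frames=[1,-,-,-] (faults so far: 1)
  step 1: ref 4 -> FAULT, frames=[1,4,-,-] (faults so far: 2)
  step 2: ref 4 -> HIT, frames=[1,4,-,-] (faults so far: 2)
  step 3: ref 4 -> HIT, frames=[1,4,-,-] (faults so far: 2)
  step 4: ref 4 -> HIT, frames=[1,4,-,-] (faults so far: 2)
  step 5: ref 5 -> FAULT, frames=[1,4,5,-] (faults so far: 3)
  step 6: ref 5 -> HIT, frames=[1,4,5,-] (faults so far: 3)
  step 7: ref 5 -> HIT, frames=[1,4,5,-] (faults so far: 3)
  step 8: ref 3 -> FAULT, frames=[1,4,5,3] (faults so far: 4)
  step 9: ref 4 -> HIT, frames=[1,4,5,3] (faults so far: 4)
  step 10: ref 4 -> HIT, frames=[1,4,5,3] (faults so far: 4)
  step 11: ref 4 -> HIT, frames=[1,4,5,3] (faults so far: 4)
  step 12: ref 4 -> HIT, frames=[1,4,5,3] (faults so far: 4)
  step 13: ref 6 -> FAULT, evict 3, frames=[1,4,5,6] (faults so far: 5)
  step 14: ref 1 -> HIT, frames=[1,4,5,6] (faults so far: 5)
  Optimal total faults: 5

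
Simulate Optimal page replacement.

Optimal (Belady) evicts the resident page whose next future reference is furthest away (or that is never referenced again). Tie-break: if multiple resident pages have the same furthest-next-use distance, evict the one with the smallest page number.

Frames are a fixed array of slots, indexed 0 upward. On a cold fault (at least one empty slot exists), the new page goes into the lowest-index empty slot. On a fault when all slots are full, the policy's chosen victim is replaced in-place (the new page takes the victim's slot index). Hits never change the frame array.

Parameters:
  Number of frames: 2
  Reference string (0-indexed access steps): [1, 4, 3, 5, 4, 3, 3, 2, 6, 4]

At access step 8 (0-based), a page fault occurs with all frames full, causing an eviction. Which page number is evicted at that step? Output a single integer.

Answer: 2

Derivation:
Step 0: ref 1 -> FAULT, frames=[1,-]
Step 1: ref 4 -> FAULT, frames=[1,4]
Step 2: ref 3 -> FAULT, evict 1, frames=[3,4]
Step 3: ref 5 -> FAULT, evict 3, frames=[5,4]
Step 4: ref 4 -> HIT, frames=[5,4]
Step 5: ref 3 -> FAULT, evict 5, frames=[3,4]
Step 6: ref 3 -> HIT, frames=[3,4]
Step 7: ref 2 -> FAULT, evict 3, frames=[2,4]
Step 8: ref 6 -> FAULT, evict 2, frames=[6,4]
At step 8: evicted page 2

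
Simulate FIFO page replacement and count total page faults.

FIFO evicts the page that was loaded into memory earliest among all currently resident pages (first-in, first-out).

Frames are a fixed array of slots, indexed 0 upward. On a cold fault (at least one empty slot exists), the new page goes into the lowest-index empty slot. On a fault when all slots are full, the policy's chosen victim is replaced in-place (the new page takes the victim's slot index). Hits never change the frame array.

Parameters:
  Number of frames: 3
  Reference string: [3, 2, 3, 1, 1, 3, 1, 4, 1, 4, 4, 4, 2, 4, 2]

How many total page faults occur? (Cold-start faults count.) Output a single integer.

Step 0: ref 3 → FAULT, frames=[3,-,-]
Step 1: ref 2 → FAULT, frames=[3,2,-]
Step 2: ref 3 → HIT, frames=[3,2,-]
Step 3: ref 1 → FAULT, frames=[3,2,1]
Step 4: ref 1 → HIT, frames=[3,2,1]
Step 5: ref 3 → HIT, frames=[3,2,1]
Step 6: ref 1 → HIT, frames=[3,2,1]
Step 7: ref 4 → FAULT (evict 3), frames=[4,2,1]
Step 8: ref 1 → HIT, frames=[4,2,1]
Step 9: ref 4 → HIT, frames=[4,2,1]
Step 10: ref 4 → HIT, frames=[4,2,1]
Step 11: ref 4 → HIT, frames=[4,2,1]
Step 12: ref 2 → HIT, frames=[4,2,1]
Step 13: ref 4 → HIT, frames=[4,2,1]
Step 14: ref 2 → HIT, frames=[4,2,1]
Total faults: 4

Answer: 4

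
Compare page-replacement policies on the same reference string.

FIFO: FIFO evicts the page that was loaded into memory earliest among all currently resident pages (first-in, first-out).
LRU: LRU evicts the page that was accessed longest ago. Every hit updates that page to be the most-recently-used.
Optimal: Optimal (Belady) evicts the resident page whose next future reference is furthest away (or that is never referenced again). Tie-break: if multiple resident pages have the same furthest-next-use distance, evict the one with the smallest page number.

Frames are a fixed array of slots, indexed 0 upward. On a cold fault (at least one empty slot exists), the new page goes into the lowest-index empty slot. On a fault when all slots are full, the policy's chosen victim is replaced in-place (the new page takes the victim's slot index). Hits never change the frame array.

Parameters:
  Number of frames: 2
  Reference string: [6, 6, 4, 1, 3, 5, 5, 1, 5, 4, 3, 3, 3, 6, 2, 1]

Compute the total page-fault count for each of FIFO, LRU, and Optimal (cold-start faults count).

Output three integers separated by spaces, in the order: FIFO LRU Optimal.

--- FIFO ---
  step 0: ref 6 -> FAULT, frames=[6,-] (faults so far: 1)
  step 1: ref 6 -> HIT, frames=[6,-] (faults so far: 1)
  step 2: ref 4 -> FAULT, frames=[6,4] (faults so far: 2)
  step 3: ref 1 -> FAULT, evict 6, frames=[1,4] (faults so far: 3)
  step 4: ref 3 -> FAULT, evict 4, frames=[1,3] (faults so far: 4)
  step 5: ref 5 -> FAULT, evict 1, frames=[5,3] (faults so far: 5)
  step 6: ref 5 -> HIT, frames=[5,3] (faults so far: 5)
  step 7: ref 1 -> FAULT, evict 3, frames=[5,1] (faults so far: 6)
  step 8: ref 5 -> HIT, frames=[5,1] (faults so far: 6)
  step 9: ref 4 -> FAULT, evict 5, frames=[4,1] (faults so far: 7)
  step 10: ref 3 -> FAULT, evict 1, frames=[4,3] (faults so far: 8)
  step 11: ref 3 -> HIT, frames=[4,3] (faults so far: 8)
  step 12: ref 3 -> HIT, frames=[4,3] (faults so far: 8)
  step 13: ref 6 -> FAULT, evict 4, frames=[6,3] (faults so far: 9)
  step 14: ref 2 -> FAULT, evict 3, frames=[6,2] (faults so far: 10)
  step 15: ref 1 -> FAULT, evict 6, frames=[1,2] (faults so far: 11)
  FIFO total faults: 11
--- LRU ---
  step 0: ref 6 -> FAULT, frames=[6,-] (faults so far: 1)
  step 1: ref 6 -> HIT, frames=[6,-] (faults so far: 1)
  step 2: ref 4 -> FAULT, frames=[6,4] (faults so far: 2)
  step 3: ref 1 -> FAULT, evict 6, frames=[1,4] (faults so far: 3)
  step 4: ref 3 -> FAULT, evict 4, frames=[1,3] (faults so far: 4)
  step 5: ref 5 -> FAULT, evict 1, frames=[5,3] (faults so far: 5)
  step 6: ref 5 -> HIT, frames=[5,3] (faults so far: 5)
  step 7: ref 1 -> FAULT, evict 3, frames=[5,1] (faults so far: 6)
  step 8: ref 5 -> HIT, frames=[5,1] (faults so far: 6)
  step 9: ref 4 -> FAULT, evict 1, frames=[5,4] (faults so far: 7)
  step 10: ref 3 -> FAULT, evict 5, frames=[3,4] (faults so far: 8)
  step 11: ref 3 -> HIT, frames=[3,4] (faults so far: 8)
  step 12: ref 3 -> HIT, frames=[3,4] (faults so far: 8)
  step 13: ref 6 -> FAULT, evict 4, frames=[3,6] (faults so far: 9)
  step 14: ref 2 -> FAULT, evict 3, frames=[2,6] (faults so far: 10)
  step 15: ref 1 -> FAULT, evict 6, frames=[2,1] (faults so far: 11)
  LRU total faults: 11
--- Optimal ---
  step 0: ref 6 -> FAULT, frames=[6,-] (faults so far: 1)
  step 1: ref 6 -> HIT, frames=[6,-] (faults so far: 1)
  step 2: ref 4 -> FAULT, frames=[6,4] (faults so far: 2)
  step 3: ref 1 -> FAULT, evict 6, frames=[1,4] (faults so far: 3)
  step 4: ref 3 -> FAULT, evict 4, frames=[1,3] (faults so far: 4)
  step 5: ref 5 -> FAULT, evict 3, frames=[1,5] (faults so far: 5)
  step 6: ref 5 -> HIT, frames=[1,5] (faults so far: 5)
  step 7: ref 1 -> HIT, frames=[1,5] (faults so far: 5)
  step 8: ref 5 -> HIT, frames=[1,5] (faults so far: 5)
  step 9: ref 4 -> FAULT, evict 5, frames=[1,4] (faults so far: 6)
  step 10: ref 3 -> FAULT, evict 4, frames=[1,3] (faults so far: 7)
  step 11: ref 3 -> HIT, frames=[1,3] (faults so far: 7)
  step 12: ref 3 -> HIT, frames=[1,3] (faults so far: 7)
  step 13: ref 6 -> FAULT, evict 3, frames=[1,6] (faults so far: 8)
  step 14: ref 2 -> FAULT, evict 6, frames=[1,2] (faults so far: 9)
  step 15: ref 1 -> HIT, frames=[1,2] (faults so far: 9)
  Optimal total faults: 9

Answer: 11 11 9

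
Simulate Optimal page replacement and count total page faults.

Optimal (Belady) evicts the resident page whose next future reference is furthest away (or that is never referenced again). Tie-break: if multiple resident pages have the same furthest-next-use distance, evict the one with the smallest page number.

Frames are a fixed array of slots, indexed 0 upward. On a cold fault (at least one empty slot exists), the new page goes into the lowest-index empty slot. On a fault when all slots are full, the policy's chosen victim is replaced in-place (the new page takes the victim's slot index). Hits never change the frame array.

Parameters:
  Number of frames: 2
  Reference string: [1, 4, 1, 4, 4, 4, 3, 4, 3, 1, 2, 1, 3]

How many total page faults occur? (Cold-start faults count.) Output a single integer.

Step 0: ref 1 → FAULT, frames=[1,-]
Step 1: ref 4 → FAULT, frames=[1,4]
Step 2: ref 1 → HIT, frames=[1,4]
Step 3: ref 4 → HIT, frames=[1,4]
Step 4: ref 4 → HIT, frames=[1,4]
Step 5: ref 4 → HIT, frames=[1,4]
Step 6: ref 3 → FAULT (evict 1), frames=[3,4]
Step 7: ref 4 → HIT, frames=[3,4]
Step 8: ref 3 → HIT, frames=[3,4]
Step 9: ref 1 → FAULT (evict 4), frames=[3,1]
Step 10: ref 2 → FAULT (evict 3), frames=[2,1]
Step 11: ref 1 → HIT, frames=[2,1]
Step 12: ref 3 → FAULT (evict 1), frames=[2,3]
Total faults: 6

Answer: 6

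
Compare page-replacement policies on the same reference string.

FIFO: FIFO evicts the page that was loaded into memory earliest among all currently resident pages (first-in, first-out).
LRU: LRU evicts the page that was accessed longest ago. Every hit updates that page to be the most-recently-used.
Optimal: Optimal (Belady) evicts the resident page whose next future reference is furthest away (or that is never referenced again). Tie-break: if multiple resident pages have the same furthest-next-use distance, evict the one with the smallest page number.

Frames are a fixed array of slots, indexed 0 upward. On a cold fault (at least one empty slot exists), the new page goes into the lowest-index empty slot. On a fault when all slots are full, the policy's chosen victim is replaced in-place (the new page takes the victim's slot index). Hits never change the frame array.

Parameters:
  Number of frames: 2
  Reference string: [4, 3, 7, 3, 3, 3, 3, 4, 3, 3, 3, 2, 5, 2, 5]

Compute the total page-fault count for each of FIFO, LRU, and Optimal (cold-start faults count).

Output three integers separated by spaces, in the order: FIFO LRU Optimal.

Answer: 7 6 6

Derivation:
--- FIFO ---
  step 0: ref 4 -> FAULT, frames=[4,-] (faults so far: 1)
  step 1: ref 3 -> FAULT, frames=[4,3] (faults so far: 2)
  step 2: ref 7 -> FAULT, evict 4, frames=[7,3] (faults so far: 3)
  step 3: ref 3 -> HIT, frames=[7,3] (faults so far: 3)
  step 4: ref 3 -> HIT, frames=[7,3] (faults so far: 3)
  step 5: ref 3 -> HIT, frames=[7,3] (faults so far: 3)
  step 6: ref 3 -> HIT, frames=[7,3] (faults so far: 3)
  step 7: ref 4 -> FAULT, evict 3, frames=[7,4] (faults so far: 4)
  step 8: ref 3 -> FAULT, evict 7, frames=[3,4] (faults so far: 5)
  step 9: ref 3 -> HIT, frames=[3,4] (faults so far: 5)
  step 10: ref 3 -> HIT, frames=[3,4] (faults so far: 5)
  step 11: ref 2 -> FAULT, evict 4, frames=[3,2] (faults so far: 6)
  step 12: ref 5 -> FAULT, evict 3, frames=[5,2] (faults so far: 7)
  step 13: ref 2 -> HIT, frames=[5,2] (faults so far: 7)
  step 14: ref 5 -> HIT, frames=[5,2] (faults so far: 7)
  FIFO total faults: 7
--- LRU ---
  step 0: ref 4 -> FAULT, frames=[4,-] (faults so far: 1)
  step 1: ref 3 -> FAULT, frames=[4,3] (faults so far: 2)
  step 2: ref 7 -> FAULT, evict 4, frames=[7,3] (faults so far: 3)
  step 3: ref 3 -> HIT, frames=[7,3] (faults so far: 3)
  step 4: ref 3 -> HIT, frames=[7,3] (faults so far: 3)
  step 5: ref 3 -> HIT, frames=[7,3] (faults so far: 3)
  step 6: ref 3 -> HIT, frames=[7,3] (faults so far: 3)
  step 7: ref 4 -> FAULT, evict 7, frames=[4,3] (faults so far: 4)
  step 8: ref 3 -> HIT, frames=[4,3] (faults so far: 4)
  step 9: ref 3 -> HIT, frames=[4,3] (faults so far: 4)
  step 10: ref 3 -> HIT, frames=[4,3] (faults so far: 4)
  step 11: ref 2 -> FAULT, evict 4, frames=[2,3] (faults so far: 5)
  step 12: ref 5 -> FAULT, evict 3, frames=[2,5] (faults so far: 6)
  step 13: ref 2 -> HIT, frames=[2,5] (faults so far: 6)
  step 14: ref 5 -> HIT, frames=[2,5] (faults so far: 6)
  LRU total faults: 6
--- Optimal ---
  step 0: ref 4 -> FAULT, frames=[4,-] (faults so far: 1)
  step 1: ref 3 -> FAULT, frames=[4,3] (faults so far: 2)
  step 2: ref 7 -> FAULT, evict 4, frames=[7,3] (faults so far: 3)
  step 3: ref 3 -> HIT, frames=[7,3] (faults so far: 3)
  step 4: ref 3 -> HIT, frames=[7,3] (faults so far: 3)
  step 5: ref 3 -> HIT, frames=[7,3] (faults so far: 3)
  step 6: ref 3 -> HIT, frames=[7,3] (faults so far: 3)
  step 7: ref 4 -> FAULT, evict 7, frames=[4,3] (faults so far: 4)
  step 8: ref 3 -> HIT, frames=[4,3] (faults so far: 4)
  step 9: ref 3 -> HIT, frames=[4,3] (faults so far: 4)
  step 10: ref 3 -> HIT, frames=[4,3] (faults so far: 4)
  step 11: ref 2 -> FAULT, evict 3, frames=[4,2] (faults so far: 5)
  step 12: ref 5 -> FAULT, evict 4, frames=[5,2] (faults so far: 6)
  step 13: ref 2 -> HIT, frames=[5,2] (faults so far: 6)
  step 14: ref 5 -> HIT, frames=[5,2] (faults so far: 6)
  Optimal total faults: 6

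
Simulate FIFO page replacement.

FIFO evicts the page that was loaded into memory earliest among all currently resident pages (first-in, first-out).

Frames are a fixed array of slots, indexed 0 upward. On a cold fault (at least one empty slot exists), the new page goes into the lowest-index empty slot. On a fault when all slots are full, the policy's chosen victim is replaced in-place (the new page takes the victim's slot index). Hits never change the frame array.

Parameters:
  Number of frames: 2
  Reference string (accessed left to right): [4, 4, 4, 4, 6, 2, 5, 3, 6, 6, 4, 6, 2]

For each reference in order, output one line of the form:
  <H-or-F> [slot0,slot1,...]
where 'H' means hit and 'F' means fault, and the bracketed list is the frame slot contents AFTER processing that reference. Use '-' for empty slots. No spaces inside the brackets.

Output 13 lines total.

F [4,-]
H [4,-]
H [4,-]
H [4,-]
F [4,6]
F [2,6]
F [2,5]
F [3,5]
F [3,6]
H [3,6]
F [4,6]
H [4,6]
F [4,2]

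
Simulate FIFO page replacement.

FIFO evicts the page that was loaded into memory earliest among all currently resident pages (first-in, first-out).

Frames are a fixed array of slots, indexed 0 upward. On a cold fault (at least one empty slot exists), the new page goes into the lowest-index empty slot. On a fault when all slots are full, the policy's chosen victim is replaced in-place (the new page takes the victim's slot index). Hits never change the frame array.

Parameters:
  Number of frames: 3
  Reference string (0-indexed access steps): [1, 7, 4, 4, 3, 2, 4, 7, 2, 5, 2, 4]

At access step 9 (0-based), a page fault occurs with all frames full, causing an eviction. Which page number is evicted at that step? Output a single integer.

Step 0: ref 1 -> FAULT, frames=[1,-,-]
Step 1: ref 7 -> FAULT, frames=[1,7,-]
Step 2: ref 4 -> FAULT, frames=[1,7,4]
Step 3: ref 4 -> HIT, frames=[1,7,4]
Step 4: ref 3 -> FAULT, evict 1, frames=[3,7,4]
Step 5: ref 2 -> FAULT, evict 7, frames=[3,2,4]
Step 6: ref 4 -> HIT, frames=[3,2,4]
Step 7: ref 7 -> FAULT, evict 4, frames=[3,2,7]
Step 8: ref 2 -> HIT, frames=[3,2,7]
Step 9: ref 5 -> FAULT, evict 3, frames=[5,2,7]
At step 9: evicted page 3

Answer: 3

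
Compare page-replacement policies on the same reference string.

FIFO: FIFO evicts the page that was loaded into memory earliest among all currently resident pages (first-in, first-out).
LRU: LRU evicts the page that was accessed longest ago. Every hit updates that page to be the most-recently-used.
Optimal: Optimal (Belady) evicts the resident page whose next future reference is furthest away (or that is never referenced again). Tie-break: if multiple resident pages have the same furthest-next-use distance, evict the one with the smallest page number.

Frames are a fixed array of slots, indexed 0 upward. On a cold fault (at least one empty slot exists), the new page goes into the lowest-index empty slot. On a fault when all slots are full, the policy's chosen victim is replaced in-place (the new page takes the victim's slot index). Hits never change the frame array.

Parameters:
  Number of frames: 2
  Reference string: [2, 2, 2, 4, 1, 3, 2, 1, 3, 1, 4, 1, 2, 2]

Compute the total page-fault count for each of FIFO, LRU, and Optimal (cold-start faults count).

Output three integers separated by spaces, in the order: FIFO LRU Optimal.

--- FIFO ---
  step 0: ref 2 -> FAULT, frames=[2,-] (faults so far: 1)
  step 1: ref 2 -> HIT, frames=[2,-] (faults so far: 1)
  step 2: ref 2 -> HIT, frames=[2,-] (faults so far: 1)
  step 3: ref 4 -> FAULT, frames=[2,4] (faults so far: 2)
  step 4: ref 1 -> FAULT, evict 2, frames=[1,4] (faults so far: 3)
  step 5: ref 3 -> FAULT, evict 4, frames=[1,3] (faults so far: 4)
  step 6: ref 2 -> FAULT, evict 1, frames=[2,3] (faults so far: 5)
  step 7: ref 1 -> FAULT, evict 3, frames=[2,1] (faults so far: 6)
  step 8: ref 3 -> FAULT, evict 2, frames=[3,1] (faults so far: 7)
  step 9: ref 1 -> HIT, frames=[3,1] (faults so far: 7)
  step 10: ref 4 -> FAULT, evict 1, frames=[3,4] (faults so far: 8)
  step 11: ref 1 -> FAULT, evict 3, frames=[1,4] (faults so far: 9)
  step 12: ref 2 -> FAULT, evict 4, frames=[1,2] (faults so far: 10)
  step 13: ref 2 -> HIT, frames=[1,2] (faults so far: 10)
  FIFO total faults: 10
--- LRU ---
  step 0: ref 2 -> FAULT, frames=[2,-] (faults so far: 1)
  step 1: ref 2 -> HIT, frames=[2,-] (faults so far: 1)
  step 2: ref 2 -> HIT, frames=[2,-] (faults so far: 1)
  step 3: ref 4 -> FAULT, frames=[2,4] (faults so far: 2)
  step 4: ref 1 -> FAULT, evict 2, frames=[1,4] (faults so far: 3)
  step 5: ref 3 -> FAULT, evict 4, frames=[1,3] (faults so far: 4)
  step 6: ref 2 -> FAULT, evict 1, frames=[2,3] (faults so far: 5)
  step 7: ref 1 -> FAULT, evict 3, frames=[2,1] (faults so far: 6)
  step 8: ref 3 -> FAULT, evict 2, frames=[3,1] (faults so far: 7)
  step 9: ref 1 -> HIT, frames=[3,1] (faults so far: 7)
  step 10: ref 4 -> FAULT, evict 3, frames=[4,1] (faults so far: 8)
  step 11: ref 1 -> HIT, frames=[4,1] (faults so far: 8)
  step 12: ref 2 -> FAULT, evict 4, frames=[2,1] (faults so far: 9)
  step 13: ref 2 -> HIT, frames=[2,1] (faults so far: 9)
  LRU total faults: 9
--- Optimal ---
  step 0: ref 2 -> FAULT, frames=[2,-] (faults so far: 1)
  step 1: ref 2 -> HIT, frames=[2,-] (faults so far: 1)
  step 2: ref 2 -> HIT, frames=[2,-] (faults so far: 1)
  step 3: ref 4 -> FAULT, frames=[2,4] (faults so far: 2)
  step 4: ref 1 -> FAULT, evict 4, frames=[2,1] (faults so far: 3)
  step 5: ref 3 -> FAULT, evict 1, frames=[2,3] (faults so far: 4)
  step 6: ref 2 -> HIT, frames=[2,3] (faults so far: 4)
  step 7: ref 1 -> FAULT, evict 2, frames=[1,3] (faults so far: 5)
  step 8: ref 3 -> HIT, frames=[1,3] (faults so far: 5)
  step 9: ref 1 -> HIT, frames=[1,3] (faults so far: 5)
  step 10: ref 4 -> FAULT, evict 3, frames=[1,4] (faults so far: 6)
  step 11: ref 1 -> HIT, frames=[1,4] (faults so far: 6)
  step 12: ref 2 -> FAULT, evict 1, frames=[2,4] (faults so far: 7)
  step 13: ref 2 -> HIT, frames=[2,4] (faults so far: 7)
  Optimal total faults: 7

Answer: 10 9 7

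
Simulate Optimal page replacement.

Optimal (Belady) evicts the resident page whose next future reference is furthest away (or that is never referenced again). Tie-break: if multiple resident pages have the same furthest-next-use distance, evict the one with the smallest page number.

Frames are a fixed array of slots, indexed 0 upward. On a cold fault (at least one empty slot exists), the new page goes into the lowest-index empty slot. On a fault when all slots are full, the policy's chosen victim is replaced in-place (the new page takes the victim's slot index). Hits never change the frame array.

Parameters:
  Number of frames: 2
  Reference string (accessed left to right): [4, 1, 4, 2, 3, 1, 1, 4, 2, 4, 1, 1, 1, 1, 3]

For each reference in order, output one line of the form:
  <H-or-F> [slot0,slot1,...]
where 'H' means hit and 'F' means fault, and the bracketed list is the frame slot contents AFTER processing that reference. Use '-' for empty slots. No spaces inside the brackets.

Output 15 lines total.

F [4,-]
F [4,1]
H [4,1]
F [2,1]
F [3,1]
H [3,1]
H [3,1]
F [4,1]
F [4,2]
H [4,2]
F [4,1]
H [4,1]
H [4,1]
H [4,1]
F [4,3]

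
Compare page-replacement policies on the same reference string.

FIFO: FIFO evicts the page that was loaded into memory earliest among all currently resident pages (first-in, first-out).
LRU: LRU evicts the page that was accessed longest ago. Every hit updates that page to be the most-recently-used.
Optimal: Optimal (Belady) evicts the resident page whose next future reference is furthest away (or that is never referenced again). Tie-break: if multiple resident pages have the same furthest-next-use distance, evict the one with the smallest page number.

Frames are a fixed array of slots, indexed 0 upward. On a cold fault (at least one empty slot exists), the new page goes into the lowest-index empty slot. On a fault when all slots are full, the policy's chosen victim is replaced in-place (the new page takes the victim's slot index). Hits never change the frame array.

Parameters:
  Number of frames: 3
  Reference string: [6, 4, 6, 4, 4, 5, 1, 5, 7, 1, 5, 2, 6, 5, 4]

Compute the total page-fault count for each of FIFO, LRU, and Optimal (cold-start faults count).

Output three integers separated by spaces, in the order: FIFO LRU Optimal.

--- FIFO ---
  step 0: ref 6 -> FAULT, frames=[6,-,-] (faults so far: 1)
  step 1: ref 4 -> FAULT, frames=[6,4,-] (faults so far: 2)
  step 2: ref 6 -> HIT, frames=[6,4,-] (faults so far: 2)
  step 3: ref 4 -> HIT, frames=[6,4,-] (faults so far: 2)
  step 4: ref 4 -> HIT, frames=[6,4,-] (faults so far: 2)
  step 5: ref 5 -> FAULT, frames=[6,4,5] (faults so far: 3)
  step 6: ref 1 -> FAULT, evict 6, frames=[1,4,5] (faults so far: 4)
  step 7: ref 5 -> HIT, frames=[1,4,5] (faults so far: 4)
  step 8: ref 7 -> FAULT, evict 4, frames=[1,7,5] (faults so far: 5)
  step 9: ref 1 -> HIT, frames=[1,7,5] (faults so far: 5)
  step 10: ref 5 -> HIT, frames=[1,7,5] (faults so far: 5)
  step 11: ref 2 -> FAULT, evict 5, frames=[1,7,2] (faults so far: 6)
  step 12: ref 6 -> FAULT, evict 1, frames=[6,7,2] (faults so far: 7)
  step 13: ref 5 -> FAULT, evict 7, frames=[6,5,2] (faults so far: 8)
  step 14: ref 4 -> FAULT, evict 2, frames=[6,5,4] (faults so far: 9)
  FIFO total faults: 9
--- LRU ---
  step 0: ref 6 -> FAULT, frames=[6,-,-] (faults so far: 1)
  step 1: ref 4 -> FAULT, frames=[6,4,-] (faults so far: 2)
  step 2: ref 6 -> HIT, frames=[6,4,-] (faults so far: 2)
  step 3: ref 4 -> HIT, frames=[6,4,-] (faults so far: 2)
  step 4: ref 4 -> HIT, frames=[6,4,-] (faults so far: 2)
  step 5: ref 5 -> FAULT, frames=[6,4,5] (faults so far: 3)
  step 6: ref 1 -> FAULT, evict 6, frames=[1,4,5] (faults so far: 4)
  step 7: ref 5 -> HIT, frames=[1,4,5] (faults so far: 4)
  step 8: ref 7 -> FAULT, evict 4, frames=[1,7,5] (faults so far: 5)
  step 9: ref 1 -> HIT, frames=[1,7,5] (faults so far: 5)
  step 10: ref 5 -> HIT, frames=[1,7,5] (faults so far: 5)
  step 11: ref 2 -> FAULT, evict 7, frames=[1,2,5] (faults so far: 6)
  step 12: ref 6 -> FAULT, evict 1, frames=[6,2,5] (faults so far: 7)
  step 13: ref 5 -> HIT, frames=[6,2,5] (faults so far: 7)
  step 14: ref 4 -> FAULT, evict 2, frames=[6,4,5] (faults so far: 8)
  LRU total faults: 8
--- Optimal ---
  step 0: ref 6 -> FAULT, frames=[6,-,-] (faults so far: 1)
  step 1: ref 4 -> FAULT, frames=[6,4,-] (faults so far: 2)
  step 2: ref 6 -> HIT, frames=[6,4,-] (faults so far: 2)
  step 3: ref 4 -> HIT, frames=[6,4,-] (faults so far: 2)
  step 4: ref 4 -> HIT, frames=[6,4,-] (faults so far: 2)
  step 5: ref 5 -> FAULT, frames=[6,4,5] (faults so far: 3)
  step 6: ref 1 -> FAULT, evict 4, frames=[6,1,5] (faults so far: 4)
  step 7: ref 5 -> HIT, frames=[6,1,5] (faults so far: 4)
  step 8: ref 7 -> FAULT, evict 6, frames=[7,1,5] (faults so far: 5)
  step 9: ref 1 -> HIT, frames=[7,1,5] (faults so far: 5)
  step 10: ref 5 -> HIT, frames=[7,1,5] (faults so far: 5)
  step 11: ref 2 -> FAULT, evict 1, frames=[7,2,5] (faults so far: 6)
  step 12: ref 6 -> FAULT, evict 2, frames=[7,6,5] (faults so far: 7)
  step 13: ref 5 -> HIT, frames=[7,6,5] (faults so far: 7)
  step 14: ref 4 -> FAULT, evict 5, frames=[7,6,4] (faults so far: 8)
  Optimal total faults: 8

Answer: 9 8 8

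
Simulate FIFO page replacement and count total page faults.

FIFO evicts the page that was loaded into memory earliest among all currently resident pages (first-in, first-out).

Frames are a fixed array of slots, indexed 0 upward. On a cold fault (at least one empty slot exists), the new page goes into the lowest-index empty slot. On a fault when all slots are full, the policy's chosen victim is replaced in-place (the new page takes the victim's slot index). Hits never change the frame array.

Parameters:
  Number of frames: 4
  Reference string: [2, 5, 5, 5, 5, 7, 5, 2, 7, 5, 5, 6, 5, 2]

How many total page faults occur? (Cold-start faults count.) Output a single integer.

Answer: 4

Derivation:
Step 0: ref 2 → FAULT, frames=[2,-,-,-]
Step 1: ref 5 → FAULT, frames=[2,5,-,-]
Step 2: ref 5 → HIT, frames=[2,5,-,-]
Step 3: ref 5 → HIT, frames=[2,5,-,-]
Step 4: ref 5 → HIT, frames=[2,5,-,-]
Step 5: ref 7 → FAULT, frames=[2,5,7,-]
Step 6: ref 5 → HIT, frames=[2,5,7,-]
Step 7: ref 2 → HIT, frames=[2,5,7,-]
Step 8: ref 7 → HIT, frames=[2,5,7,-]
Step 9: ref 5 → HIT, frames=[2,5,7,-]
Step 10: ref 5 → HIT, frames=[2,5,7,-]
Step 11: ref 6 → FAULT, frames=[2,5,7,6]
Step 12: ref 5 → HIT, frames=[2,5,7,6]
Step 13: ref 2 → HIT, frames=[2,5,7,6]
Total faults: 4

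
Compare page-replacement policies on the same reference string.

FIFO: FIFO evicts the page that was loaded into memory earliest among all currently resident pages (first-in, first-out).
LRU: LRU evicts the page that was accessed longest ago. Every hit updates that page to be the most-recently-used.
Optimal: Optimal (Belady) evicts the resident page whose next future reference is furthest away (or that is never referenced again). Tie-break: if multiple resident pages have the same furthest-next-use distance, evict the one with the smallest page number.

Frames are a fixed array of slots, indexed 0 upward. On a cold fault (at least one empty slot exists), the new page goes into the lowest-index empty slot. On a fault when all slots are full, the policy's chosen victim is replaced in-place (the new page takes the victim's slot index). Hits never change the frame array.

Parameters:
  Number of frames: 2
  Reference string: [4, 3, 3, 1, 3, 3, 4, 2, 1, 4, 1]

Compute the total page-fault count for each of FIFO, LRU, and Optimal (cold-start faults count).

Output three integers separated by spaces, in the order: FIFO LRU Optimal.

Answer: 7 7 6

Derivation:
--- FIFO ---
  step 0: ref 4 -> FAULT, frames=[4,-] (faults so far: 1)
  step 1: ref 3 -> FAULT, frames=[4,3] (faults so far: 2)
  step 2: ref 3 -> HIT, frames=[4,3] (faults so far: 2)
  step 3: ref 1 -> FAULT, evict 4, frames=[1,3] (faults so far: 3)
  step 4: ref 3 -> HIT, frames=[1,3] (faults so far: 3)
  step 5: ref 3 -> HIT, frames=[1,3] (faults so far: 3)
  step 6: ref 4 -> FAULT, evict 3, frames=[1,4] (faults so far: 4)
  step 7: ref 2 -> FAULT, evict 1, frames=[2,4] (faults so far: 5)
  step 8: ref 1 -> FAULT, evict 4, frames=[2,1] (faults so far: 6)
  step 9: ref 4 -> FAULT, evict 2, frames=[4,1] (faults so far: 7)
  step 10: ref 1 -> HIT, frames=[4,1] (faults so far: 7)
  FIFO total faults: 7
--- LRU ---
  step 0: ref 4 -> FAULT, frames=[4,-] (faults so far: 1)
  step 1: ref 3 -> FAULT, frames=[4,3] (faults so far: 2)
  step 2: ref 3 -> HIT, frames=[4,3] (faults so far: 2)
  step 3: ref 1 -> FAULT, evict 4, frames=[1,3] (faults so far: 3)
  step 4: ref 3 -> HIT, frames=[1,3] (faults so far: 3)
  step 5: ref 3 -> HIT, frames=[1,3] (faults so far: 3)
  step 6: ref 4 -> FAULT, evict 1, frames=[4,3] (faults so far: 4)
  step 7: ref 2 -> FAULT, evict 3, frames=[4,2] (faults so far: 5)
  step 8: ref 1 -> FAULT, evict 4, frames=[1,2] (faults so far: 6)
  step 9: ref 4 -> FAULT, evict 2, frames=[1,4] (faults so far: 7)
  step 10: ref 1 -> HIT, frames=[1,4] (faults so far: 7)
  LRU total faults: 7
--- Optimal ---
  step 0: ref 4 -> FAULT, frames=[4,-] (faults so far: 1)
  step 1: ref 3 -> FAULT, frames=[4,3] (faults so far: 2)
  step 2: ref 3 -> HIT, frames=[4,3] (faults so far: 2)
  step 3: ref 1 -> FAULT, evict 4, frames=[1,3] (faults so far: 3)
  step 4: ref 3 -> HIT, frames=[1,3] (faults so far: 3)
  step 5: ref 3 -> HIT, frames=[1,3] (faults so far: 3)
  step 6: ref 4 -> FAULT, evict 3, frames=[1,4] (faults so far: 4)
  step 7: ref 2 -> FAULT, evict 4, frames=[1,2] (faults so far: 5)
  step 8: ref 1 -> HIT, frames=[1,2] (faults so far: 5)
  step 9: ref 4 -> FAULT, evict 2, frames=[1,4] (faults so far: 6)
  step 10: ref 1 -> HIT, frames=[1,4] (faults so far: 6)
  Optimal total faults: 6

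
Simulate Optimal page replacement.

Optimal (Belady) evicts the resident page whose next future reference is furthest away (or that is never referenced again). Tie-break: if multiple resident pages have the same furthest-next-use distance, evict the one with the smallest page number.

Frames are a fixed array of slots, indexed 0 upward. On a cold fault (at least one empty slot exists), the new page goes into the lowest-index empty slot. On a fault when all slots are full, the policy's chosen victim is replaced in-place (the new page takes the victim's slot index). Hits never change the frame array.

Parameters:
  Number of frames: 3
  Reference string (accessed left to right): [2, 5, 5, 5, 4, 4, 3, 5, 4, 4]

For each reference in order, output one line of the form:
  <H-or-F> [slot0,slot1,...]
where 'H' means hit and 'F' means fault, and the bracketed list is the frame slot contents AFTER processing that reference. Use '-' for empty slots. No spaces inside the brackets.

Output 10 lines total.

F [2,-,-]
F [2,5,-]
H [2,5,-]
H [2,5,-]
F [2,5,4]
H [2,5,4]
F [3,5,4]
H [3,5,4]
H [3,5,4]
H [3,5,4]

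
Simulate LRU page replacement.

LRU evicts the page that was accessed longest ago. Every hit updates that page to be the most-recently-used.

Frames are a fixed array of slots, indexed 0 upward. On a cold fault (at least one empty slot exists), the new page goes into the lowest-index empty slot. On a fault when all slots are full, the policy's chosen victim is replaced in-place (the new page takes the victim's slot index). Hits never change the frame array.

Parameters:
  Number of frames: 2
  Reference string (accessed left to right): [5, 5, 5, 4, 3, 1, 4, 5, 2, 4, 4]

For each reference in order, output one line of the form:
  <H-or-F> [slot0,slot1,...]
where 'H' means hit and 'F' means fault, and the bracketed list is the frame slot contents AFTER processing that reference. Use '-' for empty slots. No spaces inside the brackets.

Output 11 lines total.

F [5,-]
H [5,-]
H [5,-]
F [5,4]
F [3,4]
F [3,1]
F [4,1]
F [4,5]
F [2,5]
F [2,4]
H [2,4]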